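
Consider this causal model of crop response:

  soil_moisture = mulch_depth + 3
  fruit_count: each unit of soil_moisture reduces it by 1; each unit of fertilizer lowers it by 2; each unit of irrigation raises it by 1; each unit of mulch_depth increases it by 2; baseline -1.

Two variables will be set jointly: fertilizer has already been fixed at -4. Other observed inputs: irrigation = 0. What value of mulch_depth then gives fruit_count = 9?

With fertilizer held at -4:
Substituting into the fruit_count equation gives fruit_count = mulch_depth + 4.
Solve mulch_depth + 4 = 9: mulch_depth = (9 - 4) / 1 = 5.

mulch_depth = 5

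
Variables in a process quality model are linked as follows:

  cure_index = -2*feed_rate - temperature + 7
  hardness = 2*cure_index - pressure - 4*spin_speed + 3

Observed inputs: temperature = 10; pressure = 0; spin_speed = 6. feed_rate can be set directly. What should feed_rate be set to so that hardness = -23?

feed_rate = -1

Substituting into the cure_index equation gives cure_index = -2*feed_rate - 3.
So hardness = -4*feed_rate - 27.
Solve -4*feed_rate - 27 = -23: feed_rate = (-23 + 27) / -4 = -1.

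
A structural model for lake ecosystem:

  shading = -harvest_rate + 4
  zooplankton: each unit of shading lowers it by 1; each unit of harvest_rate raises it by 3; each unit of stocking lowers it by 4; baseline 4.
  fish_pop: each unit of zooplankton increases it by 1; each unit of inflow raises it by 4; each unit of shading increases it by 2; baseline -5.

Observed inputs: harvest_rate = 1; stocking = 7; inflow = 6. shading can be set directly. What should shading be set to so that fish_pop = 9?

shading = 11

Intervening on shading fixes its value directly, overriding its dependence on harvest_rate.
Substituting into the zooplankton equation gives zooplankton = -shading - 21.
Substituting into the fish_pop equation gives fish_pop = shading - 2.
Solve shading - 2 = 9: shading = (9 + 2) / 1 = 11.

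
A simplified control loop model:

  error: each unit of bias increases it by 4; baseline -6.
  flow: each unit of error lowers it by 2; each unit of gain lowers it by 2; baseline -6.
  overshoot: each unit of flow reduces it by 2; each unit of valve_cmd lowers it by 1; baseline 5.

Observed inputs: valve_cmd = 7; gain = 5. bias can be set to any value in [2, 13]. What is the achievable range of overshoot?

Substituting into the flow equation gives flow = -8*bias - 4.
So overshoot = 16*bias + 6.
Linear in bias, so extremes are at the endpoints: bias = 2 gives overshoot = 38; bias = 13 gives overshoot = 214.

38 to 214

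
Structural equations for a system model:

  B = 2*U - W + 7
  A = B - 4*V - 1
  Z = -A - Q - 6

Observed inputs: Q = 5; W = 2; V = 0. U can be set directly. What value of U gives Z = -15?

Substituting into the B equation gives B = 2*U + 5.
A becomes 2*U + 4.
Substituting into the Z equation gives Z = -2*U - 15.
Solve -2*U - 15 = -15: U = (-15 + 15) / -2 = 0.

U = 0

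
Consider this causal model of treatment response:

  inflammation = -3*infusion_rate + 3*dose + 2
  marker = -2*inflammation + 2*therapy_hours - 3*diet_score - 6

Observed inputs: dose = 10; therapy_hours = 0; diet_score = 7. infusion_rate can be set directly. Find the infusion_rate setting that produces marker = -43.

infusion_rate = 8

Substituting into the inflammation equation gives inflammation = -3*infusion_rate + 32.
This gives marker = 6*infusion_rate - 91.
Solve 6*infusion_rate - 91 = -43: infusion_rate = (-43 + 91) / 6 = 8.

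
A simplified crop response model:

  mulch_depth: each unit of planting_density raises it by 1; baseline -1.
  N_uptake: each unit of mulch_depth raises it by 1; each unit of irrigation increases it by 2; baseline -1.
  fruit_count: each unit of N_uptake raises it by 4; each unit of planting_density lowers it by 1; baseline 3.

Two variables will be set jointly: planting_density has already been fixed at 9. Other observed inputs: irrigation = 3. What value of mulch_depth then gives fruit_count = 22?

mulch_depth = 2

With planting_density held at 9:
Intervening on mulch_depth fixes its value directly, overriding its dependence on planting_density.
Substituting into the N_uptake equation gives N_uptake = mulch_depth + 5.
Substituting into the fruit_count equation gives fruit_count = 4*mulch_depth + 14.
Solve 4*mulch_depth + 14 = 22: mulch_depth = (22 - 14) / 4 = 2.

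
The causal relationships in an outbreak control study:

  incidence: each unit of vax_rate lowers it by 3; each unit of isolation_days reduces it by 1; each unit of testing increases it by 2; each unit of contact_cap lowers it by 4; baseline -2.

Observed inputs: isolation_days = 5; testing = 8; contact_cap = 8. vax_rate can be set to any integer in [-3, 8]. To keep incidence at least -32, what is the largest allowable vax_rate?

vax_rate = 3

Substituting into the incidence equation gives incidence = -3*vax_rate - 23.
Require -3*vax_rate - 23 ≥ -32, so vax_rate ≤ 3.
The largest integer in [-3, 8] satisfying this is 3.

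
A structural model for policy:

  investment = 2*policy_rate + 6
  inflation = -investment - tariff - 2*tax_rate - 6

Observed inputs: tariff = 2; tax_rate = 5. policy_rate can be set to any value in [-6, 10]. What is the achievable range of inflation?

-44 to -12

Substituting into the inflation equation gives inflation = -2*policy_rate - 24.
Linear in policy_rate, so extremes are at the endpoints: policy_rate = -6 gives inflation = -12; policy_rate = 10 gives inflation = -44.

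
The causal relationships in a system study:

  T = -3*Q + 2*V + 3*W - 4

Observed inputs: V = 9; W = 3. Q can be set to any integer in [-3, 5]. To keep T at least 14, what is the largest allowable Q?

Q = 3

Substituting into the T equation gives T = -3*Q + 23.
Require -3*Q + 23 ≥ 14, so Q ≤ 3.
The largest integer in [-3, 5] satisfying this is 3.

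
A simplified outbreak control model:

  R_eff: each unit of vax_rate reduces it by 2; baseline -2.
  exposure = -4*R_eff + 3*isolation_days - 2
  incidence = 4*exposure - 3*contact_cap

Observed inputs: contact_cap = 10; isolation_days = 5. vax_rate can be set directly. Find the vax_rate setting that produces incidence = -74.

Substituting into the exposure equation gives exposure = 8*vax_rate + 21.
So incidence = 32*vax_rate + 54.
Solve 32*vax_rate + 54 = -74: vax_rate = (-74 - 54) / 32 = -4.

vax_rate = -4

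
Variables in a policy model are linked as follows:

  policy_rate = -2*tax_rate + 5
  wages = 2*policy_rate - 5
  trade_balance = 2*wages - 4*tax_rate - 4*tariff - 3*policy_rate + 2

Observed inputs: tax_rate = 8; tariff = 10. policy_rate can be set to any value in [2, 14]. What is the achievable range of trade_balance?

Intervening on policy_rate fixes its value directly, overriding its dependence on tax_rate.
Substituting into the trade_balance equation gives trade_balance = policy_rate - 80.
Linear in policy_rate, so extremes are at the endpoints: policy_rate = 2 gives trade_balance = -78; policy_rate = 14 gives trade_balance = -66.

-78 to -66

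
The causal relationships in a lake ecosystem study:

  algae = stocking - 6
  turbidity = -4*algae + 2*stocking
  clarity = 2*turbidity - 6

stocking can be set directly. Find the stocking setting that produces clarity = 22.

Substituting into the turbidity equation gives turbidity = -2*stocking + 24.
Substituting into the clarity equation gives clarity = -4*stocking + 42.
Solve -4*stocking + 42 = 22: stocking = (22 - 42) / -4 = 5.

stocking = 5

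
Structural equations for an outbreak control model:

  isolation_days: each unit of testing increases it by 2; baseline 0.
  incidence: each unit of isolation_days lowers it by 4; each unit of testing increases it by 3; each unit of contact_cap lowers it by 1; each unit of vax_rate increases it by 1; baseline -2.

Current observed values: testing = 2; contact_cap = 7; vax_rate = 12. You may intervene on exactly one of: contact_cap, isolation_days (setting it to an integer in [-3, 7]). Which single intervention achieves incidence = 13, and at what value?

set isolation_days = -1

Intervening on contact_cap: incidence = -contact_cap. Reaching 13 requires contact_cap = -13, outside [-3, 7].
Intervening on isolation_days: with other inputs at their observed values, incidence = -4*isolation_days + 9. Solving for 13 gives isolation_days = -1, within [-3, 7].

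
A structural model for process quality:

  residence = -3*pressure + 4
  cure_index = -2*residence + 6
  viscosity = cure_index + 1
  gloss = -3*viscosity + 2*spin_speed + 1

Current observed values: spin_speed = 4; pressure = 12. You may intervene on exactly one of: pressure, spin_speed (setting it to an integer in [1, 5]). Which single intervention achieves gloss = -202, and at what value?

Intervening on pressure: gloss = -18*pressure + 12. Reaching -202 requires pressure = 107/9, not an integer.
Intervening on spin_speed: with other inputs at their observed values, gloss = 2*spin_speed - 212. Solving for -202 gives spin_speed = 5, within [1, 5].

set spin_speed = 5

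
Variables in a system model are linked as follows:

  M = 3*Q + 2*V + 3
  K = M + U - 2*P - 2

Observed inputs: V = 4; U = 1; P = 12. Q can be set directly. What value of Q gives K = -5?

Q = 3

Substituting into the M equation gives M = 3*Q + 11.
This gives K = 3*Q - 14.
Solve 3*Q - 14 = -5: Q = (-5 + 14) / 3 = 3.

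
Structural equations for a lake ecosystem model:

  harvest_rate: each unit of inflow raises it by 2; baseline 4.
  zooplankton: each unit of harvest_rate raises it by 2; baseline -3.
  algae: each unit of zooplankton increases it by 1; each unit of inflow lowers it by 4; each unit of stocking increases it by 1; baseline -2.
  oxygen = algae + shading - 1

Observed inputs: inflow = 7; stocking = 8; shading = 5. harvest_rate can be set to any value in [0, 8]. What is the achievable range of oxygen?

-21 to -5

Intervening on harvest_rate fixes its value directly, overriding its dependence on inflow.
Substituting into the algae equation gives algae = 2*harvest_rate - 25.
Substituting into the oxygen equation gives oxygen = 2*harvest_rate - 21.
Linear in harvest_rate, so extremes are at the endpoints: harvest_rate = 0 gives oxygen = -21; harvest_rate = 8 gives oxygen = -5.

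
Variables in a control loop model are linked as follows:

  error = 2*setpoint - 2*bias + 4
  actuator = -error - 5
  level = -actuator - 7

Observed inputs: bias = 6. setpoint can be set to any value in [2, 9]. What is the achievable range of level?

Substituting into the error equation gives error = 2*setpoint - 8.
Substituting into the actuator equation gives actuator = -2*setpoint + 3.
level becomes 2*setpoint - 10.
Linear in setpoint, so extremes are at the endpoints: setpoint = 2 gives level = -6; setpoint = 9 gives level = 8.

-6 to 8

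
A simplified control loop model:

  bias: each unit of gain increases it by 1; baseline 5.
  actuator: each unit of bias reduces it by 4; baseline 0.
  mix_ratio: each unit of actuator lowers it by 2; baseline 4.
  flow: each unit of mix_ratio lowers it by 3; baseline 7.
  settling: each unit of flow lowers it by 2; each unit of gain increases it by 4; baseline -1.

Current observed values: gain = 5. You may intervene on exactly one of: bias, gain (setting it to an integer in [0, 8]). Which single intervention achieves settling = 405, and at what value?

Intervening on bias: settling = 48*bias + 29. Reaching 405 requires bias = 47/6, not an integer.
Intervening on gain: with other inputs at their observed values, settling = 52*gain + 249. Solving for 405 gives gain = 3, within [0, 8].

set gain = 3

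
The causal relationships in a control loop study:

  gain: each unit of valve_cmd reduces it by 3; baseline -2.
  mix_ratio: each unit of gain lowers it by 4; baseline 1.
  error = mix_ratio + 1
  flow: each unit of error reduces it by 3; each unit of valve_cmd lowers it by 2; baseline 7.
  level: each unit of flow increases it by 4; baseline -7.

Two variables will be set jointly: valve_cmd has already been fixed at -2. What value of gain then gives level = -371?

With valve_cmd held at -2:
Intervening on gain fixes its value directly, overriding its dependence on valve_cmd.
Substituting into the error equation gives error = -4*gain + 2.
Substituting into the flow equation gives flow = 12*gain + 5.
Substituting into the level equation gives level = 48*gain + 13.
Solve 48*gain + 13 = -371: gain = (-371 - 13) / 48 = -8.

gain = -8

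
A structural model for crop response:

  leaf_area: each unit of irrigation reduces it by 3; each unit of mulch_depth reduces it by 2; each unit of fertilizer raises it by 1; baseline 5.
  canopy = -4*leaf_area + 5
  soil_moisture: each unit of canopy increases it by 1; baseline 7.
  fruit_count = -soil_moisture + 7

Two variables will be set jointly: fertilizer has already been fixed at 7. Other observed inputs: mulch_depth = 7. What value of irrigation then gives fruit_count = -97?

With fertilizer held at 7:
Substituting into the leaf_area equation gives leaf_area = -3*irrigation - 2.
Substituting into the canopy equation gives canopy = 12*irrigation + 13.
Substituting into the soil_moisture equation gives soil_moisture = 12*irrigation + 20.
Substituting into the fruit_count equation gives fruit_count = -12*irrigation - 13.
Solve -12*irrigation - 13 = -97: irrigation = (-97 + 13) / -12 = 7.

irrigation = 7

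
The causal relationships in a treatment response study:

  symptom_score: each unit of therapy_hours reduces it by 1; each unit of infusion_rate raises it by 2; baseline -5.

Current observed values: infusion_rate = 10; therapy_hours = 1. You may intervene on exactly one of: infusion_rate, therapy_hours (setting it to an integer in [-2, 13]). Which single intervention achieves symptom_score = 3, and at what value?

Intervening on infusion_rate: symptom_score = 2*infusion_rate - 6. Reaching 3 requires infusion_rate = 9/2, not an integer.
Intervening on therapy_hours: with other inputs at their observed values, symptom_score = -therapy_hours + 15. Solving for 3 gives therapy_hours = 12, within [-2, 13].

set therapy_hours = 12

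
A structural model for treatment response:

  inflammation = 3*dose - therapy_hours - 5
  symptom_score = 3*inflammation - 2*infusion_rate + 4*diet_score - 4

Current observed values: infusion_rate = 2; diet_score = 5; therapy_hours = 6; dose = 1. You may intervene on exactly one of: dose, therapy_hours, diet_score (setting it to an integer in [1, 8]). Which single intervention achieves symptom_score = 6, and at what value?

Intervening on dose: with other inputs at their observed values, symptom_score = 9*dose - 21. Solving for 6 gives dose = 3, within [1, 8].
Intervening on therapy_hours: symptom_score = -3*therapy_hours + 6. Reaching 6 requires therapy_hours = 0, outside [1, 8].
Intervening on diet_score: symptom_score = 4*diet_score - 32. Reaching 6 requires diet_score = 19/2, not an integer.

set dose = 3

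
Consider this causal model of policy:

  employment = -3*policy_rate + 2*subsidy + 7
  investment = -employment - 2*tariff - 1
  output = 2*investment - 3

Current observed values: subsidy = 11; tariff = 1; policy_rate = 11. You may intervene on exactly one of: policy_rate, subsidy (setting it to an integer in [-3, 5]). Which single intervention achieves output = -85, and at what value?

set policy_rate = -3

Intervening on policy_rate: with other inputs at their observed values, output = 6*policy_rate - 67. Solving for -85 gives policy_rate = -3, within [-3, 5].
Intervening on subsidy: output = -4*subsidy + 43. Reaching -85 requires subsidy = 32, outside [-3, 5].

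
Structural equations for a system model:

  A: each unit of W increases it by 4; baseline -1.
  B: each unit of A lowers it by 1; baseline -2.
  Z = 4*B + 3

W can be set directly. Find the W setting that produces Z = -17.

W = 1

Substituting into the B equation gives B = -4*W - 1.
So Z = -16*W - 1.
Solve -16*W - 1 = -17: W = (-17 + 1) / -16 = 1.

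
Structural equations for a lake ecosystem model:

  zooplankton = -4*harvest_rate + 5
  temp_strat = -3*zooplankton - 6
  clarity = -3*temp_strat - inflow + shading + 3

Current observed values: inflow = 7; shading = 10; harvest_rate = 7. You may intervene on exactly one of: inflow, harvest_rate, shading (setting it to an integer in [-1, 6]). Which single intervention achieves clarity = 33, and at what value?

Intervening on inflow: clarity = -inflow - 176. Reaching 33 requires inflow = -209, outside [-1, 6].
Intervening on harvest_rate: with other inputs at their observed values, clarity = -36*harvest_rate + 69. Solving for 33 gives harvest_rate = 1, within [-1, 6].
Intervening on shading: clarity = shading - 193. Reaching 33 requires shading = 226, outside [-1, 6].

set harvest_rate = 1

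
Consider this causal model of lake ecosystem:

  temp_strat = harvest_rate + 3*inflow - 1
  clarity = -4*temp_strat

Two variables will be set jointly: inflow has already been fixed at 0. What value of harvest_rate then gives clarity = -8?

harvest_rate = 3

With inflow held at 0:
Substituting into the temp_strat equation gives temp_strat = harvest_rate - 1.
This gives clarity = -4*harvest_rate + 4.
Solve -4*harvest_rate + 4 = -8: harvest_rate = (-8 - 4) / -4 = 3.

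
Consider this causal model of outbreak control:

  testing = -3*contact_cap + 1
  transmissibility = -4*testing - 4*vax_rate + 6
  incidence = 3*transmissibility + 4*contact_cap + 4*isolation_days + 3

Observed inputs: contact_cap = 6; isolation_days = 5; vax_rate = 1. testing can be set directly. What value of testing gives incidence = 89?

testing = -3

Intervening on testing fixes its value directly, overriding its dependence on contact_cap.
Substituting into the transmissibility equation gives transmissibility = -4*testing + 2.
This gives incidence = -12*testing + 53.
Solve -12*testing + 53 = 89: testing = (89 - 53) / -12 = -3.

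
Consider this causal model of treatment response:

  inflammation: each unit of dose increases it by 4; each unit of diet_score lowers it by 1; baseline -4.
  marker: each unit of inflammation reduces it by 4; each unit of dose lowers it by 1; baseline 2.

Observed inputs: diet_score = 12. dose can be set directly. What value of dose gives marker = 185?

dose = -7

Substituting into the inflammation equation gives inflammation = 4*dose - 16.
Substituting into the marker equation gives marker = -17*dose + 66.
Solve -17*dose + 66 = 185: dose = (185 - 66) / -17 = -7.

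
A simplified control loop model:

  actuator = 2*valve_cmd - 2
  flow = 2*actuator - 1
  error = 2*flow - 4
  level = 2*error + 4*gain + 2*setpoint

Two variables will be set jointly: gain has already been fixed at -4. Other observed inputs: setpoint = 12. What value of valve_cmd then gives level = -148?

With gain held at -4:
Substituting into the flow equation gives flow = 4*valve_cmd - 5.
error becomes 8*valve_cmd - 14.
So level = 16*valve_cmd - 20.
Solve 16*valve_cmd - 20 = -148: valve_cmd = (-148 + 20) / 16 = -8.

valve_cmd = -8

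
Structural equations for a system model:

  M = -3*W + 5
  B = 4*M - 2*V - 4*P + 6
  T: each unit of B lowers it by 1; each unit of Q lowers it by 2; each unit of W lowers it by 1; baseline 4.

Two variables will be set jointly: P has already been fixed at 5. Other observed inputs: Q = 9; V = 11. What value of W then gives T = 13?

With P held at 5:
Substituting into the B equation gives B = -12*W - 16.
Substituting into the T equation gives T = 11*W + 2.
Solve 11*W + 2 = 13: W = (13 - 2) / 11 = 1.

W = 1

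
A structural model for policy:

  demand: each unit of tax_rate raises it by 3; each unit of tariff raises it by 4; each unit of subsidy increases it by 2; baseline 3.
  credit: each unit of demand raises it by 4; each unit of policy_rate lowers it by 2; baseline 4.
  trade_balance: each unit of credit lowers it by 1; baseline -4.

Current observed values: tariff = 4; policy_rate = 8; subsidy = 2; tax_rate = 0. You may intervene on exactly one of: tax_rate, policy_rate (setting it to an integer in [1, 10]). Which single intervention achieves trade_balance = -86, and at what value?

set policy_rate = 7

Intervening on tax_rate: trade_balance = -12*tax_rate - 84. Reaching -86 requires tax_rate = 1/6, not an integer.
Intervening on policy_rate: with other inputs at their observed values, trade_balance = 2*policy_rate - 100. Solving for -86 gives policy_rate = 7, within [1, 10].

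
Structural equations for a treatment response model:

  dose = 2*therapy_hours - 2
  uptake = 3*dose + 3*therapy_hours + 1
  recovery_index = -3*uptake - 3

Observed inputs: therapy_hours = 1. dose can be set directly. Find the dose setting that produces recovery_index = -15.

dose = 0

Intervening on dose fixes its value directly, overriding its dependence on therapy_hours.
Substituting into the uptake equation gives uptake = 3*dose + 4.
So recovery_index = -9*dose - 15.
Solve -9*dose - 15 = -15: dose = (-15 + 15) / -9 = 0.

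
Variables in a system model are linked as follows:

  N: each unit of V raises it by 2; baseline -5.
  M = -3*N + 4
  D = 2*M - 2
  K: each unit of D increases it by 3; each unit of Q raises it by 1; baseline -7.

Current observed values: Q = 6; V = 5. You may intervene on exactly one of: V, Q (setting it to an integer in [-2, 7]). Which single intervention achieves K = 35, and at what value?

set V = 2

Intervening on V: with other inputs at their observed values, K = -36*V + 107. Solving for 35 gives V = 2, within [-2, 7].
Intervening on Q: K = Q - 79. Reaching 35 requires Q = 114, outside [-2, 7].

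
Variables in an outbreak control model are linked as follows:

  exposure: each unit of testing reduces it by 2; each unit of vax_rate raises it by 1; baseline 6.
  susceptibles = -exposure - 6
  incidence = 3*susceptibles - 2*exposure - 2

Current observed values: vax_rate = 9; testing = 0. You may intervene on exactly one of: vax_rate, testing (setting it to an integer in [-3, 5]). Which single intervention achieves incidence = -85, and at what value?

set testing = 1

Intervening on vax_rate: incidence = -5*vax_rate - 50. Reaching -85 requires vax_rate = 7, outside [-3, 5].
Intervening on testing: with other inputs at their observed values, incidence = 10*testing - 95. Solving for -85 gives testing = 1, within [-3, 5].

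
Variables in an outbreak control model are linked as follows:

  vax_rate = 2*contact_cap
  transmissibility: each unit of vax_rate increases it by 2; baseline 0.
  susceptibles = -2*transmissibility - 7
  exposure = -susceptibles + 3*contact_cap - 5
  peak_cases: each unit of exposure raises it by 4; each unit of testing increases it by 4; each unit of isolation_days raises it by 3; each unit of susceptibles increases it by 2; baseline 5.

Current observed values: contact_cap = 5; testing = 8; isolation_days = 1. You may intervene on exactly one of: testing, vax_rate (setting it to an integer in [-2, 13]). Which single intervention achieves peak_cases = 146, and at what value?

Intervening on testing: with other inputs at their observed values, peak_cases = 4*testing + 142. Solving for 146 gives testing = 1, within [-2, 13].
Intervening on vax_rate: peak_cases = 8*vax_rate + 94. Reaching 146 requires vax_rate = 13/2, not an integer.

set testing = 1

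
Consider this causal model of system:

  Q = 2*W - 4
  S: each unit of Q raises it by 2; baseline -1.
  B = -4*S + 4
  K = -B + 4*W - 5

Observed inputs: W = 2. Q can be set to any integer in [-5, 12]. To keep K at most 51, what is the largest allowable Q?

Q = 7

Intervening on Q fixes its value directly, overriding its dependence on W.
Substituting into the B equation gives B = -8*Q + 8.
K becomes 8*Q - 5.
Require 8*Q - 5 ≤ 51, so Q ≤ 7.
The largest integer in [-5, 12] satisfying this is 7.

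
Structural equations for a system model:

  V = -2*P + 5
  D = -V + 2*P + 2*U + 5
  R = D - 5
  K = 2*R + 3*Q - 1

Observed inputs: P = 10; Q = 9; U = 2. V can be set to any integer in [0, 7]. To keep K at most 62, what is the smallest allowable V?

V = 6

Intervening on V fixes its value directly, overriding its dependence on P.
Substituting into the D equation gives D = -V + 29.
R becomes -V + 24.
Substituting into the K equation gives K = -2*V + 74.
Require -2*V + 74 ≤ 62, so V ≥ 6.
The smallest integer in [0, 7] satisfying this is 6.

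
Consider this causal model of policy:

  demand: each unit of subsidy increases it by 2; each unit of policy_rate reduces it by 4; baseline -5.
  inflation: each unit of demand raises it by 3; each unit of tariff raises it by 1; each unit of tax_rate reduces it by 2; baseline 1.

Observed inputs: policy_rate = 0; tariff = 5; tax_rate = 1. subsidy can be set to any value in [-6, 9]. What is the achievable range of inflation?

-47 to 43

Substituting into the demand equation gives demand = 2*subsidy - 5.
Substituting into the inflation equation gives inflation = 6*subsidy - 11.
Linear in subsidy, so extremes are at the endpoints: subsidy = -6 gives inflation = -47; subsidy = 9 gives inflation = 43.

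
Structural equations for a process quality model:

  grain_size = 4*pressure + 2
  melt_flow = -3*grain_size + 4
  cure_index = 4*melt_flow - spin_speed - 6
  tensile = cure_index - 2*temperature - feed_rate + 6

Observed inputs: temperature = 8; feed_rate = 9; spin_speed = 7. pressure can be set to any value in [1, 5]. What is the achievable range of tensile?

-280 to -88

Substituting into the melt_flow equation gives melt_flow = -12*pressure - 2.
cure_index becomes -48*pressure - 21.
tensile becomes -48*pressure - 40.
Linear in pressure, so extremes are at the endpoints: pressure = 1 gives tensile = -88; pressure = 5 gives tensile = -280.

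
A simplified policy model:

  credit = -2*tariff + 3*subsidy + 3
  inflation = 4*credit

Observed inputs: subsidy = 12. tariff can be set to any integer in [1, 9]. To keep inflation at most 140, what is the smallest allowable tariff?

Substituting into the credit equation gives credit = -2*tariff + 39.
Substituting into the inflation equation gives inflation = -8*tariff + 156.
Require -8*tariff + 156 ≤ 140, so tariff ≥ 2.
The smallest integer in [1, 9] satisfying this is 2.

tariff = 2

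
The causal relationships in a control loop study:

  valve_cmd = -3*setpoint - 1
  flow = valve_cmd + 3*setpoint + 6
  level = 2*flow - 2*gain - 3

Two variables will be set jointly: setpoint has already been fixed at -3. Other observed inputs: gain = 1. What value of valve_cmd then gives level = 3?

valve_cmd = 7

With setpoint held at -3:
Intervening on valve_cmd fixes its value directly, overriding its dependence on setpoint.
Substituting into the flow equation gives flow = valve_cmd - 3.
This gives level = 2*valve_cmd - 11.
Solve 2*valve_cmd - 11 = 3: valve_cmd = (3 + 11) / 2 = 7.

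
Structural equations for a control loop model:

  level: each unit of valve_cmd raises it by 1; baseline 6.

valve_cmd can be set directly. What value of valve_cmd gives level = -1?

valve_cmd = -7

Solve valve_cmd + 6 = -1: valve_cmd = (-1 - 6) / 1 = -7.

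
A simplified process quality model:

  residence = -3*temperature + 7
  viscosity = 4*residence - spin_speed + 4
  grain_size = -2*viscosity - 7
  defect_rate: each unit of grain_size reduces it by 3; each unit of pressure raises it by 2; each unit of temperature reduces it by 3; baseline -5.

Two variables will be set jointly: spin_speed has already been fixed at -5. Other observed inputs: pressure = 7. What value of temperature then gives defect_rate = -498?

With spin_speed held at -5:
Substituting into the viscosity equation gives viscosity = -12*temperature + 37.
grain_size becomes 24*temperature - 81.
Substituting into the defect_rate equation gives defect_rate = -75*temperature + 252.
Solve -75*temperature + 252 = -498: temperature = (-498 - 252) / -75 = 10.

temperature = 10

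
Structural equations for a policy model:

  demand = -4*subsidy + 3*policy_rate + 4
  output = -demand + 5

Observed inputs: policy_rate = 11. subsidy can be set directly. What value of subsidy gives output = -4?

subsidy = 7

Substituting into the demand equation gives demand = -4*subsidy + 37.
output becomes 4*subsidy - 32.
Solve 4*subsidy - 32 = -4: subsidy = (-4 + 32) / 4 = 7.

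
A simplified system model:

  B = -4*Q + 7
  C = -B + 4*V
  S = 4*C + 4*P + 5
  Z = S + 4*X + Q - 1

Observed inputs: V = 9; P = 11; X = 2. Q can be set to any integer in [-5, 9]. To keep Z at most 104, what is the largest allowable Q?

Substituting into the C equation gives C = 4*Q + 29.
Substituting into the S equation gives S = 16*Q + 165.
This gives Z = 17*Q + 172.
Require 17*Q + 172 ≤ 104, so Q ≤ -4.
The largest integer in [-5, 9] satisfying this is -4.

Q = -4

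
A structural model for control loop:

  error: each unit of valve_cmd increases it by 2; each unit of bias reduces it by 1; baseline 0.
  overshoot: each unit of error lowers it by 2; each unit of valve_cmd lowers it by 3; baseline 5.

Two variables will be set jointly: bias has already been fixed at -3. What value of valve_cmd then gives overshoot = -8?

valve_cmd = 1

With bias held at -3:
Substituting into the error equation gives error = 2*valve_cmd + 3.
overshoot becomes -7*valve_cmd - 1.
Solve -7*valve_cmd - 1 = -8: valve_cmd = (-8 + 1) / -7 = 1.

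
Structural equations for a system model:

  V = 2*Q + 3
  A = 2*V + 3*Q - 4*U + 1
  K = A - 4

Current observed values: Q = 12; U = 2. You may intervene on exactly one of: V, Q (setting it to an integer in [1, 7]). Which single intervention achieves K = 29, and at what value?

Intervening on V: with other inputs at their observed values, K = 2*V + 25. Solving for 29 gives V = 2, within [1, 7].
Intervening on Q: K = 7*Q - 5. Reaching 29 requires Q = 34/7, not an integer.

set V = 2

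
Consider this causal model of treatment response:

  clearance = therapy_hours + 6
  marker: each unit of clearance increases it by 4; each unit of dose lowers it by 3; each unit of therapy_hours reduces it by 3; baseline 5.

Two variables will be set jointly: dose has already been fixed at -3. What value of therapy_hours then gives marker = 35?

With dose held at -3:
Substituting into the marker equation gives marker = therapy_hours + 38.
Solve therapy_hours + 38 = 35: therapy_hours = (35 - 38) / 1 = -3.

therapy_hours = -3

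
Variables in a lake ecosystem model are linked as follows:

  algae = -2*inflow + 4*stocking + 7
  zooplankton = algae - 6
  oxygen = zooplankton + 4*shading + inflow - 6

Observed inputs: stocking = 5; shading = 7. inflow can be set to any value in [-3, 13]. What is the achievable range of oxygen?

Substituting into the algae equation gives algae = -2*inflow + 27.
This gives zooplankton = -2*inflow + 21.
This gives oxygen = -inflow + 43.
Linear in inflow, so extremes are at the endpoints: inflow = -3 gives oxygen = 46; inflow = 13 gives oxygen = 30.

30 to 46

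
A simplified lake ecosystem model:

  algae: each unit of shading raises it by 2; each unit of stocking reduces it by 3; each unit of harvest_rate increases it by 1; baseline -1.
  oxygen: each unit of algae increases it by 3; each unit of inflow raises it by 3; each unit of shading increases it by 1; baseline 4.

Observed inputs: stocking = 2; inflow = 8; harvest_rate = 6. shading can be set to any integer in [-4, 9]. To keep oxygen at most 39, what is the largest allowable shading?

Substituting into the algae equation gives algae = 2*shading - 1.
Substituting into the oxygen equation gives oxygen = 7*shading + 25.
Require 7*shading + 25 ≤ 39, so shading ≤ 2.
The largest integer in [-4, 9] satisfying this is 2.

shading = 2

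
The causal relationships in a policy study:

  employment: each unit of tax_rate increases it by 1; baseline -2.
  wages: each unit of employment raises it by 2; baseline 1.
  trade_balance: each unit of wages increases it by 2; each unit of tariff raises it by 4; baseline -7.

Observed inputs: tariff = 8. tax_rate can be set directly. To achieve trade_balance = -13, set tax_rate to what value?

Substituting into the wages equation gives wages = 2*tax_rate - 3.
Substituting into the trade_balance equation gives trade_balance = 4*tax_rate + 19.
Solve 4*tax_rate + 19 = -13: tax_rate = (-13 - 19) / 4 = -8.

tax_rate = -8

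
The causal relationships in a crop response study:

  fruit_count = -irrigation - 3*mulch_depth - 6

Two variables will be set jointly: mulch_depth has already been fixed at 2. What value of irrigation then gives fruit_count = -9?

irrigation = -3

With mulch_depth held at 2:
Substituting into the fruit_count equation gives fruit_count = -irrigation - 12.
Solve -irrigation - 12 = -9: irrigation = (-9 + 12) / -1 = -3.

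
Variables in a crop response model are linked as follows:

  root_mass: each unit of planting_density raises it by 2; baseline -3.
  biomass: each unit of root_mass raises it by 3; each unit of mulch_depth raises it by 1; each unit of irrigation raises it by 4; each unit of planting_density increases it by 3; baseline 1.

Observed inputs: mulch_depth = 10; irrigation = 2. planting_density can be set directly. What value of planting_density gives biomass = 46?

Substituting into the biomass equation gives biomass = 9*planting_density + 10.
Solve 9*planting_density + 10 = 46: planting_density = (46 - 10) / 9 = 4.

planting_density = 4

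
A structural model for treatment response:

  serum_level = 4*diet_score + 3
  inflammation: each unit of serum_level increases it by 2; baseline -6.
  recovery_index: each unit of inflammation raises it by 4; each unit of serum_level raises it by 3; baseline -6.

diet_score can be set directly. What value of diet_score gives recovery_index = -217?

diet_score = -5

Substituting into the inflammation equation gives inflammation = 8*diet_score.
Substituting into the recovery_index equation gives recovery_index = 44*diet_score + 3.
Solve 44*diet_score + 3 = -217: diet_score = (-217 - 3) / 44 = -5.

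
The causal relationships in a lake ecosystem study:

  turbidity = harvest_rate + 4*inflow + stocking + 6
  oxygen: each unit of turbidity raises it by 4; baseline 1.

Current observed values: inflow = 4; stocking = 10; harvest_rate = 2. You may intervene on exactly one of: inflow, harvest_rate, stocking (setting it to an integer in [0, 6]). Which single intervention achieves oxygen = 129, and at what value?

Intervening on inflow: oxygen = 16*inflow + 73. Reaching 129 requires inflow = 7/2, not an integer.
Intervening on harvest_rate: with other inputs at their observed values, oxygen = 4*harvest_rate + 129. Solving for 129 gives harvest_rate = 0, within [0, 6].
Intervening on stocking: oxygen = 4*stocking + 97. Reaching 129 requires stocking = 8, outside [0, 6].

set harvest_rate = 0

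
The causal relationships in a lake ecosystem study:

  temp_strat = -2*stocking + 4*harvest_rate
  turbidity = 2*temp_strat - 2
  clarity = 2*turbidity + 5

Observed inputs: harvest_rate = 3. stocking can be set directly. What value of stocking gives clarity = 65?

stocking = -2

Substituting into the temp_strat equation gives temp_strat = -2*stocking + 12.
Substituting into the turbidity equation gives turbidity = -4*stocking + 22.
clarity becomes -8*stocking + 49.
Solve -8*stocking + 49 = 65: stocking = (65 - 49) / -8 = -2.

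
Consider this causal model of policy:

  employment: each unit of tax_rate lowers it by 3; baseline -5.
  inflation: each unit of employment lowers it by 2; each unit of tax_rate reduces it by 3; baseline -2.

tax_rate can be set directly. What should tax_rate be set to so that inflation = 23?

tax_rate = 5

Substituting into the inflation equation gives inflation = 3*tax_rate + 8.
Solve 3*tax_rate + 8 = 23: tax_rate = (23 - 8) / 3 = 5.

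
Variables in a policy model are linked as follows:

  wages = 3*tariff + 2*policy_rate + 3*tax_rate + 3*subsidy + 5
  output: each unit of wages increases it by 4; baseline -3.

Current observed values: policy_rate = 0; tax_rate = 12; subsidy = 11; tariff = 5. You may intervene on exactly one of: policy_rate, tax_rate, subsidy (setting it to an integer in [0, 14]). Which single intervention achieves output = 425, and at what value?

set policy_rate = 9

Intervening on policy_rate: with other inputs at their observed values, output = 8*policy_rate + 353. Solving for 425 gives policy_rate = 9, within [0, 14].
Intervening on tax_rate: output = 12*tax_rate + 209. Reaching 425 requires tax_rate = 18, outside [0, 14].
Intervening on subsidy: output = 12*subsidy + 221. Reaching 425 requires subsidy = 17, outside [0, 14].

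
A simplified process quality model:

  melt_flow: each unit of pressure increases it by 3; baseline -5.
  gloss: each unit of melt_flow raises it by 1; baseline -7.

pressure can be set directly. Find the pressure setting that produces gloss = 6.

Substituting into the gloss equation gives gloss = 3*pressure - 12.
Solve 3*pressure - 12 = 6: pressure = (6 + 12) / 3 = 6.

pressure = 6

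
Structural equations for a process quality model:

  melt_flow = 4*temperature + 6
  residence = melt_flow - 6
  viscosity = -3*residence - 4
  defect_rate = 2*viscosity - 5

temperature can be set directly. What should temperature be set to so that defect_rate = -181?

temperature = 7

Substituting into the residence equation gives residence = 4*temperature.
Substituting into the viscosity equation gives viscosity = -12*temperature - 4.
So defect_rate = -24*temperature - 13.
Solve -24*temperature - 13 = -181: temperature = (-181 + 13) / -24 = 7.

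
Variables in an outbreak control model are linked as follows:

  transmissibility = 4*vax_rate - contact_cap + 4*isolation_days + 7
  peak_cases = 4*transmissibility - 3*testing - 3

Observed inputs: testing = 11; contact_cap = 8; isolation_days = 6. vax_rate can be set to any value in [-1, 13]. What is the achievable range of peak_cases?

Substituting into the transmissibility equation gives transmissibility = 4*vax_rate + 23.
So peak_cases = 16*vax_rate + 56.
Linear in vax_rate, so extremes are at the endpoints: vax_rate = -1 gives peak_cases = 40; vax_rate = 13 gives peak_cases = 264.

40 to 264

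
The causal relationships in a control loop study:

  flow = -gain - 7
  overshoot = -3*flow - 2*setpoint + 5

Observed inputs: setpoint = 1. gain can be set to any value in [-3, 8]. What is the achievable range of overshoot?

15 to 48

Substituting into the overshoot equation gives overshoot = 3*gain + 24.
Linear in gain, so extremes are at the endpoints: gain = -3 gives overshoot = 15; gain = 8 gives overshoot = 48.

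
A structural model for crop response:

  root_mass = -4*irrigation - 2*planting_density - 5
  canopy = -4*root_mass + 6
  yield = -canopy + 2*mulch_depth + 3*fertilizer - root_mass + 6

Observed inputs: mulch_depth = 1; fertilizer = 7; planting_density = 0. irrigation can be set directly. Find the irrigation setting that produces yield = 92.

Substituting into the root_mass equation gives root_mass = -4*irrigation - 5.
This gives canopy = 16*irrigation + 26.
This gives yield = -12*irrigation + 8.
Solve -12*irrigation + 8 = 92: irrigation = (92 - 8) / -12 = -7.

irrigation = -7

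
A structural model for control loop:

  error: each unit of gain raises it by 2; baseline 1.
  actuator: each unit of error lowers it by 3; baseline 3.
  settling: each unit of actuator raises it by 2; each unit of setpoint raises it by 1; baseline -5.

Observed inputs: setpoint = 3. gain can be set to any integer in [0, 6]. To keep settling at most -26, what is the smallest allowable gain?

gain = 2

Substituting into the actuator equation gives actuator = -6*gain.
Substituting into the settling equation gives settling = -12*gain - 2.
Require -12*gain - 2 ≤ -26, so gain ≥ 2.
The smallest integer in [0, 6] satisfying this is 2.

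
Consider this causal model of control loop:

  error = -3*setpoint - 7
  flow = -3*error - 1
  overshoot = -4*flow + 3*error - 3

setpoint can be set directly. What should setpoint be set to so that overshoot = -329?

Substituting into the flow equation gives flow = 9*setpoint + 20.
Substituting into the overshoot equation gives overshoot = -45*setpoint - 104.
Solve -45*setpoint - 104 = -329: setpoint = (-329 + 104) / -45 = 5.

setpoint = 5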